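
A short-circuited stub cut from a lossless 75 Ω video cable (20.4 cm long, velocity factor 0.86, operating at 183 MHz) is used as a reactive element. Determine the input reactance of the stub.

λ = v/f = 0.86·c / 183 MHz = 1.41 m
βl = 2π·l/λ = 2π × 0.145 = 52.1°
tan(βl) = 1.28
For a short-circuited stub, Z_in = jZ_0·tan(βl)

X_in ≈ 96.3 Ω (inductive)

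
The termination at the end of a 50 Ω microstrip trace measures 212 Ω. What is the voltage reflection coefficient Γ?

Γ = 0.618

Γ = (Z_L − Z_0)/(Z_L + Z_0) = (212 − 50)/(212 + 50) = 162/262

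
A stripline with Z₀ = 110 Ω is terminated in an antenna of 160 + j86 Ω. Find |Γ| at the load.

|Γ| ≈ 0.351

Γ = (Z_L − Z_0)/(Z_L + Z_0) = (50 + j86)/(270 + j86)
|Γ| = 99.5/283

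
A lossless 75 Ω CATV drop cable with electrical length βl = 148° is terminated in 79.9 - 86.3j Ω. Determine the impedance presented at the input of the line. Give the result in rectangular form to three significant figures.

tan(βl) = tan(148°) = -0.625
Z_in = Z_0·(Z_L + jZ_0·tanβl)/(Z_0 + jZ_L·tanβl)
     = 75·(79.9 − j133)/(21.1 − j49.9)

Z_in ≈ 213 + j30.2 Ω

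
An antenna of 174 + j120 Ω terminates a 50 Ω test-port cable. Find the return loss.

RL ≈ 3.36 dB

Γ = (124 + j120)/(224 + j120), |Γ| = 0.679
RL = −20·log₁₀|Γ| = −20·log₁₀(0.679)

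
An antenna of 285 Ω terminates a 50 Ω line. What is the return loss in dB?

RL ≈ 3.08 dB

Γ = (285 − 50)/(285 + 50) = 0.701
RL = −20·log₁₀|Γ| = −20·log₁₀(0.701)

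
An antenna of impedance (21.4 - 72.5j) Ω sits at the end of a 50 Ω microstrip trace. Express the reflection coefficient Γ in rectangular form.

Γ ≈ 0.31 − j0.7

Γ = (Z_L − Z_0)/(Z_L + Z_0) = (-28.6 − j72.5)/(71.4 − j72.5)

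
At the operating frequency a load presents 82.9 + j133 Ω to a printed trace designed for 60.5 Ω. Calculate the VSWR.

VSWR ≈ 5.44

Γ = (Z_L − Z_0)/(Z_L + Z_0) = (22.4 + j133)/(143.4 + j133)
|Γ| = 135/196 = 0.69
VSWR = (1 + |Γ|)/(1 − |Γ|) = 1.69/0.31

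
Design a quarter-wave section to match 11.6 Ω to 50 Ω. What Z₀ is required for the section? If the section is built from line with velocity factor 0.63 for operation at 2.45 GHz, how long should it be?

Z_qwt = √(Z_0·R_L) = √(50 × 11.6) = √580
λ = 0.63·c/f = 0.0771 m, so l = λ/4 = 0.0193 m

Z_qwt ≈ 24.1 Ω; length ≈ 1.93 cm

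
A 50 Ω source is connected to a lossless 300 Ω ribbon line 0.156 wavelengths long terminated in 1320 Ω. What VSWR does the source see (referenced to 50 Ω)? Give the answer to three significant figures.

VSWR ≈ 9.54

βl = 2π × 0.156 = 56.2°
tan(βl) = 1.49
Z_in = Z_0·(Z_L + jZ_0·tanβl)/(Z_0 + jZ_L·tanβl) = 96.6 − j186 Ω
Γ_s = (Z_in − Z_s)/(Z_in + Z_s) = (46.6 − j186)/(147 − j186), |Γ_s| = 0.81
VSWR = (1 + |Γ_s|)/(1 − |Γ_s|)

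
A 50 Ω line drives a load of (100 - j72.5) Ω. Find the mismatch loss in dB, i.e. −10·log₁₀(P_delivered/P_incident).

Γ = (50 − j72.5)/(150 − j72.5), |Γ| = 0.529
|Γ|² = 0.279, so P_del/P_inc = 1 − |Γ|² = 0.721
ML = −10·log₁₀(1 − |Γ|²)

mismatch loss ≈ 1.42 dB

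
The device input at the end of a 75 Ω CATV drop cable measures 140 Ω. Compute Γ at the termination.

Γ = (Z_L − Z_0)/(Z_L + Z_0) = (140 − 75)/(140 + 75) = 65/215

Γ = 0.302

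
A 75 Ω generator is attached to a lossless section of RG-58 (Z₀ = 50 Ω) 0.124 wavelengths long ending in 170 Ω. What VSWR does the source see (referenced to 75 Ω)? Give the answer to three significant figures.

VSWR ≈ 3.72

βl = 2π × 0.124 = 44.6°
tan(βl) = 0.988
Z_in = Z_0·(Z_L + jZ_0·tanβl)/(Z_0 + jZ_L·tanβl) = 27.4 − j42.5 Ω
Γ_s = (Z_in − Z_s)/(Z_in + Z_s) = (-47.6 − j42.5)/(102 − j42.5), |Γ_s| = 0.576
VSWR = (1 + |Γ_s|)/(1 − |Γ_s|)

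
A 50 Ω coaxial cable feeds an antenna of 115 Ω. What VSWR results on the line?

VSWR ≈ 2.3

Γ = (115 − 50)/(115 + 50) = 0.394
VSWR = (1 + 0.394)/(1 − 0.394)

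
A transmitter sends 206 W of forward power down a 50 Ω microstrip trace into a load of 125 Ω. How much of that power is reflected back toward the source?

P_reflected ≈ 37.8 W

Γ = (125 − 50)/(125 + 50) = 0.429
|Γ|² = 0.184
P_refl = |Γ|²·P_inc = 37.8 W, P_del = (1 − |Γ|²)·P_inc = 168 W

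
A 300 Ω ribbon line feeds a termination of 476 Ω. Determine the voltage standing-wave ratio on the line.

Γ = (476 − 300)/(476 + 300) = 0.227
VSWR = (1 + 0.227)/(1 − 0.227)

VSWR ≈ 1.59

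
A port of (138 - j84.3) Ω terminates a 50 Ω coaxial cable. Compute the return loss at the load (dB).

Γ = (88 − j84.3)/(188 − j84.3), |Γ| = 0.591
RL = −20·log₁₀|Γ| = −20·log₁₀(0.591)

RL ≈ 4.56 dB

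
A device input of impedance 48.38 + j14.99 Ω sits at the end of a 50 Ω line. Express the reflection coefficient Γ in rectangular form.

Γ = (Z_L − Z_0)/(Z_L + Z_0) = (-1.62 + j14.99)/(98.38 + j14.99)

Γ ≈ 0.0066 + j0.151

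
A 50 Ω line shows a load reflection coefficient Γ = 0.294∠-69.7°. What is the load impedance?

Z_L ≈ 51.8 − j31.2 Ω

Z_L = Z_0·(1 + Γ)/(1 − Γ) = 50·(1.1 − j0.276)/(0.898 + j0.276)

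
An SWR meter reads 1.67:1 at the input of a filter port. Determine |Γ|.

|Γ| ≈ 0.251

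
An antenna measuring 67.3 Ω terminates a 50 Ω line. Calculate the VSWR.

VSWR ≈ 1.35

Γ = (67.3 − 50)/(67.3 + 50) = 0.147
VSWR = (1 + 0.147)/(1 − 0.147)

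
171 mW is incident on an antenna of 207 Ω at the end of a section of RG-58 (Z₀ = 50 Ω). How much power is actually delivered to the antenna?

Γ = (207 − 50)/(207 + 50) = 0.611
|Γ|² = 0.373
P_refl = |Γ|²·P_inc = 63.8 mW, P_del = (1 − |Γ|²)·P_inc = 107 mW

P_delivered ≈ 107 mW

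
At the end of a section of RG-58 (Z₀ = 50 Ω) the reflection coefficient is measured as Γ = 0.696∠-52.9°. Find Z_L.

Z_L ≈ 40 − j86.1 Ω

Z_L = Z_0·(1 + Γ)/(1 − Γ) = 50·(1.42 − j0.555)/(0.58 + j0.555)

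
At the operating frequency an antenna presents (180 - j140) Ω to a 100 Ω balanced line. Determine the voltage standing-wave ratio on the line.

VSWR ≈ 3.12

Γ = (Z_L − Z_0)/(Z_L + Z_0) = (80 − j140)/(280 − j140)
|Γ| = 161/313 = 0.515
VSWR = (1 + |Γ|)/(1 − |Γ|) = 1.52/0.485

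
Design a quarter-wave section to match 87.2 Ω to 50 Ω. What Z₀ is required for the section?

Z_qwt ≈ 66 Ω

Z_qwt = √(Z_0·R_L) = √(50 × 87.2) = √4360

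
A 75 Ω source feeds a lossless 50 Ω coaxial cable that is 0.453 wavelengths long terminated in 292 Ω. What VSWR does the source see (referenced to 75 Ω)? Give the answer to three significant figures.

VSWR ≈ 4.32

βl = 2π × 0.453 = 163°
tan(βl) = -0.304
Z_in = Z_0·(Z_L + jZ_0·tanβl)/(Z_0 + jZ_L·tanβl) = 76.8 + j121 Ω
Γ_s = (Z_in − Z_s)/(Z_in + Z_s) = (1.76 + j121)/(152 + j121), |Γ_s| = 0.624
VSWR = (1 + |Γ_s|)/(1 − |Γ_s|)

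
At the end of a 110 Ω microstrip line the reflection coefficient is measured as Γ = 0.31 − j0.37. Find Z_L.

Z_L ≈ 138 − j133 Ω

Z_L = Z_0·(1 + Γ)/(1 − Γ) = 110·(1.31 − j0.37)/(0.69 + j0.37)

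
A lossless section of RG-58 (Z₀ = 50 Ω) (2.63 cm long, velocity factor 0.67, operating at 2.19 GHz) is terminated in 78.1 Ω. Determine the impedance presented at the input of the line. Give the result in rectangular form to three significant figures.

λ = v/f = 0.67·c / 2.19 GHz = 0.0918 m
βl = 2π·l/λ = 2π × 0.287 = 103°
tan(βl) = tan(103°) = -4.28
Z_in = Z_0·(Z_L + jZ_0·tanβl)/(Z_0 + jZ_L·tanβl)
     = 50·(78.1 − j214)/(50 − j334)

Z_in ≈ 33 + j6.75 Ω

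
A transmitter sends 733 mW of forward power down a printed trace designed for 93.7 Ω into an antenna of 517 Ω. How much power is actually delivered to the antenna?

Γ = (517 − 93.7)/(517 + 93.7) = 0.693
|Γ|² = 0.48
P_refl = |Γ|²·P_inc = 352 mW, P_del = (1 − |Γ|²)·P_inc = 381 mW

P_delivered ≈ 381 mW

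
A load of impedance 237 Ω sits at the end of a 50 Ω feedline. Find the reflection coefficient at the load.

Γ = 0.652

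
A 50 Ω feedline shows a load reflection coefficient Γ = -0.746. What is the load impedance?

Z_L ≈ 7.27 Ω

Z_L = Z_0·(1 + Γ)/(1 − Γ) = 50·(0.254)/(1.75)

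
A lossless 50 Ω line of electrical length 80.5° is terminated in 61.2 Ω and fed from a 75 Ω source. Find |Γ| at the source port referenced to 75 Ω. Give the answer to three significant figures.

|Γ| ≈ 0.291

tan(βl) = 5.98
Z_in = Z_0·(Z_L + jZ_0·tanβl)/(Z_0 + jZ_L·tanβl) = 41.2 − j2.73 Ω
Γ_s = (Z_in − Z_s)/(Z_in + Z_s) = (-33.8 − j2.73)/(116 − j2.73), |Γ_s| = 0.291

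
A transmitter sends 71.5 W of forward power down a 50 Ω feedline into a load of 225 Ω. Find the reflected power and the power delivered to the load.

Γ = (225 − 50)/(225 + 50) = 0.636
|Γ|² = 0.405
P_refl = |Γ|²·P_inc = 29 W, P_del = (1 − |Γ|²)·P_inc = 42.5 W

P_reflected ≈ 29 W; P_delivered ≈ 42.5 W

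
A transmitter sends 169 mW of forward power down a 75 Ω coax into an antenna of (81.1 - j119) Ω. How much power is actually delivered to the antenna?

|Γ| = |(6.1 − j119)/(156.1 − j119)| = 0.607
|Γ|² = 0.369
P_refl = |Γ|²·P_inc = 62.3 mW, P_del = (1 − |Γ|²)·P_inc = 107 mW

P_delivered ≈ 107 mW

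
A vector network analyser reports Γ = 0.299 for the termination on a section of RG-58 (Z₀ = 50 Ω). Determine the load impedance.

Z_L ≈ 92.7 Ω

Z_L = Z_0·(1 + Γ)/(1 − Γ) = 50·(1.3)/(0.701)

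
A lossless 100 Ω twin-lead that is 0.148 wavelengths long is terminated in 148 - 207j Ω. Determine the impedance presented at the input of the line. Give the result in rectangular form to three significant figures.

βl = 2π × 0.148 = 53.3°
tan(βl) = tan(53.3°) = 1.34
Z_in = Z_0·(Z_L + jZ_0·tanβl)/(Z_0 + jZ_L·tanβl)
     = 100·(148 − j72.9)/(378 + j198)

Z_in ≈ 22.8 − j31.3 Ω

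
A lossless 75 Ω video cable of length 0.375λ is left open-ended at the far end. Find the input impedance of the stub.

Z_in ≈ +j75 Ω

βl = 2π × 0.375 = 135°
tan(βl) = -1
For an open-ended stub, Z_in = −jZ_0·cot(βl) = −jZ_0/tan(βl)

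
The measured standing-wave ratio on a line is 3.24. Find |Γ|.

|Γ| ≈ 0.528

|Γ| = (S − 1)/(S + 1) = (3.24 − 1)/(3.24 + 1) = 2.24/4.24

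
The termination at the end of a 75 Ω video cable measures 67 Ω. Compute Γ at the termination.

Γ = -0.0563

Γ = (Z_L − Z_0)/(Z_L + Z_0) = (67 − 75)/(67 + 75) = -8/142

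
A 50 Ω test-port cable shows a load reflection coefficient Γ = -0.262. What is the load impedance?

Z_L = Z_0·(1 + Γ)/(1 − Γ) = 50·(0.738)/(1.26)

Z_L ≈ 29.2 Ω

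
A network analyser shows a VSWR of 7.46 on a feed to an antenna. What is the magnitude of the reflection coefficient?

|Γ| = (S − 1)/(S + 1) = (7.46 − 1)/(7.46 + 1) = 6.46/8.46

|Γ| ≈ 0.764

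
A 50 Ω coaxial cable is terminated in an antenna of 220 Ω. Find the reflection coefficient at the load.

Γ = (Z_L − Z_0)/(Z_L + Z_0) = (220 − 50)/(220 + 50) = 170/270

Γ = 0.63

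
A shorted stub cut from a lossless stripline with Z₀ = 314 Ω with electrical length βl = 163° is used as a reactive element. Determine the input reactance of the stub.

X_in ≈ -96 Ω (capacitive)

tan(βl) = -0.306
For a shorted stub, Z_in = jZ_0·tan(βl)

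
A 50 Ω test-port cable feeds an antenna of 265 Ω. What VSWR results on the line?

VSWR ≈ 5.3

For a purely resistive load, VSWR = R_L/Z_0 or Z_0/R_L (whichever > 1) = 265/50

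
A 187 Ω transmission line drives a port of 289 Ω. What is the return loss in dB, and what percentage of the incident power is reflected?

Γ = (289 − 187)/(289 + 187) = 0.214
RL = −20·log₁₀(0.214) = 13.4 dB
P_refl/P_inc = |Γ|² = 0.0459

RL ≈ 13.4 dB; 4.59% of incident power reflected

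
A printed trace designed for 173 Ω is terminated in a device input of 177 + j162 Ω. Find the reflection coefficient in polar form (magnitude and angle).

Γ ≈ 0.42 ∠ 63.7°

Γ = (Z_L − Z_0)/(Z_L + Z_0) = (4 + j162)/(350 + j162)
|Γ| = 162/386 = 0.42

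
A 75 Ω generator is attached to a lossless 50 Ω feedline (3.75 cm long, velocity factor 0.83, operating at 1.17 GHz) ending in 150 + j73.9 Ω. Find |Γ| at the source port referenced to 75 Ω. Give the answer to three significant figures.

λ = v/f = 0.83·c / 1.17 GHz = 0.213 m
βl = 2π·l/λ = 2π × 0.176 = 63.4°
tan(βl) = 2
Z_in = Z_0·(Z_L + jZ_0·tanβl)/(Z_0 + jZ_L·tanβl) = 18.8 − j31.1 Ω
Γ_s = (Z_in − Z_s)/(Z_in + Z_s) = (-56.2 − j31.1)/(93.8 − j31.1), |Γ_s| = 0.65

|Γ| ≈ 0.65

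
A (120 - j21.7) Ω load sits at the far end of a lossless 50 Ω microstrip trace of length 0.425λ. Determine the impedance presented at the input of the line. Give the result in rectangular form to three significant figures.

Z_in ≈ 71.9 + j52.3 Ω

βl = 2π × 0.425 = 153°
tan(βl) = tan(153°) = -0.51
Z_in = Z_0·(Z_L + jZ_0·tanβl)/(Z_0 + jZ_L·tanβl)
     = 50·(120 − j47.2)/(38.9 − j61.1)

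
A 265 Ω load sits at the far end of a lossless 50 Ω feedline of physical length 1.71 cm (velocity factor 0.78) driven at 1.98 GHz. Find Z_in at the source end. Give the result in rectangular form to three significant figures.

Z_in ≈ 14.8 − j36.8 Ω

λ = v/f = 0.78·c / 1.98 GHz = 0.118 m
βl = 2π·l/λ = 2π × 0.145 = 52.1°
tan(βl) = tan(52.1°) = 1.28
Z_in = Z_0·(Z_L + jZ_0·tanβl)/(Z_0 + jZ_L·tanβl)
     = 50·(265 + j64.2)/(50 + j340)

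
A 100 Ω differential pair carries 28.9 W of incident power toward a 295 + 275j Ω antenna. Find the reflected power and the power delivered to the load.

|Γ| = |(195 + j275)/(395 + j275)| = 0.7
|Γ|² = 0.491
P_refl = |Γ|²·P_inc = 14.2 W, P_del = (1 − |Γ|²)·P_inc = 14.7 W

P_reflected ≈ 14.2 W; P_delivered ≈ 14.7 W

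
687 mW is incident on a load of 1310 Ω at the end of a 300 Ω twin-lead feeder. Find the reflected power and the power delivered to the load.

Γ = (1310 − 300)/(1310 + 300) = 0.627
|Γ|² = 0.394
P_refl = |Γ|²·P_inc = 270 mW, P_del = (1 − |Γ|²)·P_inc = 417 mW

P_reflected ≈ 270 mW; P_delivered ≈ 417 mW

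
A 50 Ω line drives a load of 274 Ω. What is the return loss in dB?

RL ≈ 3.21 dB

Γ = (274 − 50)/(274 + 50) = 0.691
RL = −20·log₁₀|Γ| = −20·log₁₀(0.691)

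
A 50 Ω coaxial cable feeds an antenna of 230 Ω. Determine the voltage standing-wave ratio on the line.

Γ = (230 − 50)/(230 + 50) = 0.643
VSWR = (1 + 0.643)/(1 − 0.643)

VSWR ≈ 4.6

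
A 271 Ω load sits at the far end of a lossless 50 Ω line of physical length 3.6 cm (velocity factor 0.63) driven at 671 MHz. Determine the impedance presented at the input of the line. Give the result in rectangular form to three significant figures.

Z_in ≈ 17.3 − j45.2 Ω

λ = v/f = 0.63·c / 671 MHz = 0.282 m
βl = 2π·l/λ = 2π × 0.128 = 46°
tan(βl) = tan(46°) = 1.04
Z_in = Z_0·(Z_L + jZ_0·tanβl)/(Z_0 + jZ_L·tanβl)
     = 50·(271 + j51.8)/(50 + j281)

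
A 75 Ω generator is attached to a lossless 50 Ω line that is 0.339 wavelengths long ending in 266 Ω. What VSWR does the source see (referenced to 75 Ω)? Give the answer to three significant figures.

βl = 2π × 0.339 = 122°
tan(βl) = -1.6
Z_in = Z_0·(Z_L + jZ_0·tanβl)/(Z_0 + jZ_L·tanβl) = 12.9 + j29.8 Ω
Γ_s = (Z_in − Z_s)/(Z_in + Z_s) = (-62.1 + j29.8)/(87.9 + j29.8), |Γ_s| = 0.742
VSWR = (1 + |Γ_s|)/(1 − |Γ_s|)

VSWR ≈ 6.75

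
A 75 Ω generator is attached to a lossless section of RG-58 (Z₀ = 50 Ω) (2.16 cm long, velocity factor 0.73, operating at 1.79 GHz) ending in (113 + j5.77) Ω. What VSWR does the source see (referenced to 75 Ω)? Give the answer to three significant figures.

VSWR ≈ 3.03

λ = v/f = 0.73·c / 1.79 GHz = 0.122 m
βl = 2π·l/λ = 2π × 0.177 = 63.6°
tan(βl) = 2.01
Z_in = Z_0·(Z_L + jZ_0·tanβl)/(Z_0 + jZ_L·tanβl) = 26.8 − j20.3 Ω
Γ_s = (Z_in − Z_s)/(Z_in + Z_s) = (-48.2 − j20.3)/(102 − j20.3), |Γ_s| = 0.504
VSWR = (1 + |Γ_s|)/(1 − |Γ_s|)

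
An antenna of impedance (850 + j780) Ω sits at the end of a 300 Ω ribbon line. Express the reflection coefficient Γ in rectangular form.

Γ ≈ 0.643 + j0.242

Γ = (Z_L − Z_0)/(Z_L + Z_0) = (550 + j780)/(1150 + j780)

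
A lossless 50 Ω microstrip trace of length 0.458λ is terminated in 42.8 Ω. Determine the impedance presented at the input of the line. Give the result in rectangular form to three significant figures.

βl = 2π × 0.458 = 165°
tan(βl) = tan(165°) = -0.27
Z_in = Z_0·(Z_L + jZ_0·tanβl)/(Z_0 + jZ_L·tanβl)
     = 50·(42.8 − j13.5)/(50 − j11.6)

Z_in ≈ 43.6 − j3.43 Ω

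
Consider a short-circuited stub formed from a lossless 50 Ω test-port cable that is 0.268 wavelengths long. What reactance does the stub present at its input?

X_in ≈ -440 Ω (capacitive)

βl = 2π × 0.268 = 96.5°
tan(βl) = -8.8
For a short-circuited stub, Z_in = jZ_0·tan(βl)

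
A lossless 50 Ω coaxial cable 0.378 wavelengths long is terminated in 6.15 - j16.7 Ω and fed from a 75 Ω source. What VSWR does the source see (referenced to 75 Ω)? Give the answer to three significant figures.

VSWR ≈ 7.64

βl = 2π × 0.378 = 136°
tan(βl) = -0.963
Z_in = Z_0·(Z_L + jZ_0·tanβl)/(Z_0 + jZ_L·tanβl) = 25 − j91.2 Ω
Γ_s = (Z_in − Z_s)/(Z_in + Z_s) = (-50 − j91.2)/(100 − j91.2), |Γ_s| = 0.769
VSWR = (1 + |Γ_s|)/(1 − |Γ_s|)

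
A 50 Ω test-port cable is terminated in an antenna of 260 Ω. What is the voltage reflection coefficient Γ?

Γ = 0.677

Γ = (Z_L − Z_0)/(Z_L + Z_0) = (260 − 50)/(260 + 50) = 210/310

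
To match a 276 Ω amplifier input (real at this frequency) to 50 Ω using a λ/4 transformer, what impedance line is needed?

Z_qwt ≈ 117 Ω

Z_qwt = √(Z_0·R_L) = √(50 × 276) = √13800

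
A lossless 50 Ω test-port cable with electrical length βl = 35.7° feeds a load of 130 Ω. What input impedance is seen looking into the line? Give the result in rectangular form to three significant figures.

Z_in ≈ 43.9 − j46.1 Ω

tan(βl) = tan(35.7°) = 0.719
Z_in = Z_0·(Z_L + jZ_0·tanβl)/(Z_0 + jZ_L·tanβl)
     = 50·(130 + j35.9)/(50 + j93.4)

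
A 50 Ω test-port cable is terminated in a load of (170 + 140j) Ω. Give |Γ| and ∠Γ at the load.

Γ = (Z_L − Z_0)/(Z_L + Z_0) = (120 + j140)/(220 + j140)
|Γ| = 184/261 = 0.707

Γ ≈ 0.707 ∠ 16.9°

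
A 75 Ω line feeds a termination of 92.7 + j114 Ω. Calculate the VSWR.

VSWR ≈ 3.64

Γ = (Z_L − Z_0)/(Z_L + Z_0) = (17.7 + j114)/(167.7 + j114)
|Γ| = 115/203 = 0.569
VSWR = (1 + |Γ|)/(1 − |Γ|) = 1.57/0.431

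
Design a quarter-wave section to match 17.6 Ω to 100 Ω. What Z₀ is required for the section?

Z_qwt ≈ 42 Ω

Z_qwt = √(Z_0·R_L) = √(100 × 17.6) = √1760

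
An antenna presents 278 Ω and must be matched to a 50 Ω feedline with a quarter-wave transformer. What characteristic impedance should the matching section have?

Z_qwt ≈ 118 Ω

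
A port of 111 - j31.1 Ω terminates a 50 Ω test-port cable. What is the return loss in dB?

Γ = (61 − j31.1)/(161 − j31.1), |Γ| = 0.418
RL = −20·log₁₀|Γ| = −20·log₁₀(0.418)

RL ≈ 7.59 dB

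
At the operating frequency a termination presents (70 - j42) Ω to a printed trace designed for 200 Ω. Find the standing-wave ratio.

Γ = (Z_L − Z_0)/(Z_L + Z_0) = (-130 − j42)/(270 − j42)
|Γ| = 137/273 = 0.5
VSWR = (1 + |Γ|)/(1 − |Γ|) = 1.5/0.5

VSWR ≈ 3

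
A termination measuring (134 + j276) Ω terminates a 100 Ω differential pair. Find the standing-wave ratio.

Γ = (Z_L − Z_0)/(Z_L + Z_0) = (34 + j276)/(234 + j276)
|Γ| = 278/362 = 0.769
VSWR = (1 + |Γ|)/(1 − |Γ|) = 1.77/0.231

VSWR ≈ 7.64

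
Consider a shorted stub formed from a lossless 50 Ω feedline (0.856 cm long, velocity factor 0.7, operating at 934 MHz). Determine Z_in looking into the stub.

λ = v/f = 0.7·c / 934 MHz = 0.225 m
βl = 2π·l/λ = 2π × 0.0381 = 13.7°
tan(βl) = 0.244
For a shorted stub, Z_in = jZ_0·tan(βl)

Z_in ≈ +j12.2 Ω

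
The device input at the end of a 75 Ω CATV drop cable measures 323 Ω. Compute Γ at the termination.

Γ = (Z_L − Z_0)/(Z_L + Z_0) = (323 − 75)/(323 + 75) = 248/398

Γ = 0.623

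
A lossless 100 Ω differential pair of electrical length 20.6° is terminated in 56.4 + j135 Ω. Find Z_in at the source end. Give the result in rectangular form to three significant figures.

Z_in ≈ 224 + j254 Ω

tan(βl) = tan(20.6°) = 0.376
Z_in = Z_0·(Z_L + jZ_0·tanβl)/(Z_0 + jZ_L·tanβl)
     = 100·(56.4 + j173)/(49.3 + j21.2)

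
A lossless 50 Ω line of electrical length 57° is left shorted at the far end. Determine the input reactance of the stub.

tan(βl) = 1.54
For a shorted stub, Z_in = jZ_0·tan(βl)

X_in ≈ 77 Ω (inductive)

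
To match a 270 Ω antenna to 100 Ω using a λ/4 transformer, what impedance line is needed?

Z_qwt = √(Z_0·R_L) = √(100 × 270) = √27000

Z_qwt ≈ 164 Ω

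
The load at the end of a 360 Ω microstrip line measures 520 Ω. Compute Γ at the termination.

Γ = 0.182

Γ = (Z_L − Z_0)/(Z_L + Z_0) = (520 − 360)/(520 + 360) = 160/880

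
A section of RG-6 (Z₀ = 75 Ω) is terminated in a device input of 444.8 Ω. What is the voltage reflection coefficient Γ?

Γ = (Z_L − Z_0)/(Z_L + Z_0) = (444.8 − 75)/(444.8 + 75) = 369.8/519.8

Γ = 0.711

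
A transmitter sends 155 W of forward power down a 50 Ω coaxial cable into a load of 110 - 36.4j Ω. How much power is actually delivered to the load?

P_delivered ≈ 127 W

|Γ| = |(60 − j36.4)/(160 − j36.4)| = 0.428
|Γ|² = 0.183
P_refl = |Γ|²·P_inc = 28.4 W, P_del = (1 − |Γ|²)·P_inc = 127 W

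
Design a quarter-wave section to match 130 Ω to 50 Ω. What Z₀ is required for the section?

Z_qwt ≈ 80.6 Ω

Z_qwt = √(Z_0·R_L) = √(50 × 130) = √6500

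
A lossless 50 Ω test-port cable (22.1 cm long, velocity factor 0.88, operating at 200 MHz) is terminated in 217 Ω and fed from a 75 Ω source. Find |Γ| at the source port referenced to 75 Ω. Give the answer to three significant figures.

λ = v/f = 0.88·c / 200 MHz = 1.32 m
βl = 2π·l/λ = 2π × 0.167 = 60.3°
tan(βl) = 1.75
Z_in = Z_0·(Z_L + jZ_0·tanβl)/(Z_0 + jZ_L·tanβl) = 15 − j26.6 Ω
Γ_s = (Z_in − Z_s)/(Z_in + Z_s) = (-60 − j26.6)/(90 − j26.6), |Γ_s| = 0.699

|Γ| ≈ 0.699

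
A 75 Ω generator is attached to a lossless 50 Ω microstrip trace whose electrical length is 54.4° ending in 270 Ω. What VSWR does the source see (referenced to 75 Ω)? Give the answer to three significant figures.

VSWR ≈ 6.6

tan(βl) = 1.4
Z_in = Z_0·(Z_L + jZ_0·tanβl)/(Z_0 + jZ_L·tanβl) = 13.8 − j34 Ω
Γ_s = (Z_in − Z_s)/(Z_in + Z_s) = (-61.2 − j34)/(88.8 − j34), |Γ_s| = 0.737
VSWR = (1 + |Γ_s|)/(1 − |Γ_s|)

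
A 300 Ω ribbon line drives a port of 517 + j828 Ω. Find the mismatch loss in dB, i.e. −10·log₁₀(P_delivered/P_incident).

mismatch loss ≈ 3.39 dB

Γ = (217 + j828)/(817 + j828), |Γ| = 0.736
|Γ|² = 0.541, so P_del/P_inc = 1 − |Γ|² = 0.459
ML = −10·log₁₀(1 − |Γ|²)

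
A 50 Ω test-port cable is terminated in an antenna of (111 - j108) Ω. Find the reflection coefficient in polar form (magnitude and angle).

Γ = (Z_L − Z_0)/(Z_L + Z_0) = (61 − j108)/(161 − j108)
|Γ| = 124/194 = 0.64

Γ ≈ 0.64 ∠ -26.7°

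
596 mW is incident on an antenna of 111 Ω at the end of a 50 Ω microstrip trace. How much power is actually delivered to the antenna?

P_delivered ≈ 510 mW

Γ = (111 − 50)/(111 + 50) = 0.379
|Γ|² = 0.144
P_refl = |Γ|²·P_inc = 85.6 mW, P_del = (1 − |Γ|²)·P_inc = 510 mW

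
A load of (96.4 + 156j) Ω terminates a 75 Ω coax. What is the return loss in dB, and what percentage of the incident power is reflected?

RL ≈ 3.36 dB; 46.2% of incident power reflected

Γ = (21.4 + j156)/(171.4 + j156), |Γ| = 0.679
RL = −20·log₁₀(0.679) = 3.36 dB
P_refl/P_inc = |Γ|² = 0.462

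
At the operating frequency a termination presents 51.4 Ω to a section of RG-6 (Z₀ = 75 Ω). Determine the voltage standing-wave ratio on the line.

VSWR ≈ 1.46

For a purely resistive load, VSWR = R_L/Z_0 or Z_0/R_L (whichever > 1) = 75/51.4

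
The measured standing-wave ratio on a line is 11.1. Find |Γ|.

|Γ| ≈ 0.835

|Γ| = (S − 1)/(S + 1) = (11.1 − 1)/(11.1 + 1) = 10.1/12.1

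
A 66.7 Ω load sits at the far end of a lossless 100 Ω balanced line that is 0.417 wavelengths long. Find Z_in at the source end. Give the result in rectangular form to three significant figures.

Z_in ≈ 77.4 − j27.8 Ω

βl = 2π × 0.417 = 150°
tan(βl) = tan(150°) = -0.575
Z_in = Z_0·(Z_L + jZ_0·tanβl)/(Z_0 + jZ_L·tanβl)
     = 100·(66.7 − j57.5)/(100 − j38.3)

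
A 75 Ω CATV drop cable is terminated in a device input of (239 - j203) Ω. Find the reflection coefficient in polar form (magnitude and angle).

Γ ≈ 0.698 ∠ -18.2°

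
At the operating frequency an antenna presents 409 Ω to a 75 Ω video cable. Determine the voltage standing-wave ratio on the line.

VSWR ≈ 5.45

For a purely resistive load, VSWR = R_L/Z_0 or Z_0/R_L (whichever > 1) = 409/75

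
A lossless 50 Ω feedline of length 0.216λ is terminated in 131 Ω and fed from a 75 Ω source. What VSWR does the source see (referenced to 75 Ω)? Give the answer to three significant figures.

βl = 2π × 0.216 = 77.8°
tan(βl) = 4.61
Z_in = Z_0·(Z_L + jZ_0·tanβl)/(Z_0 + jZ_L·tanβl) = 19.8 − j9.2 Ω
Γ_s = (Z_in − Z_s)/(Z_in + Z_s) = (-55.2 − j9.2)/(94.8 − j9.2), |Γ_s| = 0.587
VSWR = (1 + |Γ_s|)/(1 − |Γ_s|)

VSWR ≈ 3.84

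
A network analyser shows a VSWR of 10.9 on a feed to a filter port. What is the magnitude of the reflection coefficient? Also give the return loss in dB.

|Γ| ≈ 0.832; return loss ≈ 1.6 dB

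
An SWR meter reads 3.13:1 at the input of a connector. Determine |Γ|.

|Γ| ≈ 0.516

|Γ| = (S − 1)/(S + 1) = (3.13 − 1)/(3.13 + 1) = 2.13/4.13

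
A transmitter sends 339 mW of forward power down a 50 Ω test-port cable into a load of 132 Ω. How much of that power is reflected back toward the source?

Γ = (132 − 50)/(132 + 50) = 0.451
|Γ|² = 0.203
P_refl = |Γ|²·P_inc = 68.8 mW, P_del = (1 − |Γ|²)·P_inc = 270 mW

P_reflected ≈ 68.8 mW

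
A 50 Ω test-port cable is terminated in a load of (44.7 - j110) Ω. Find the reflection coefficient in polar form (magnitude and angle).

Γ ≈ 0.759 ∠ -43.5°

Γ = (Z_L − Z_0)/(Z_L + Z_0) = (-5.3 − j110)/(94.7 − j110)
|Γ| = 110/145 = 0.759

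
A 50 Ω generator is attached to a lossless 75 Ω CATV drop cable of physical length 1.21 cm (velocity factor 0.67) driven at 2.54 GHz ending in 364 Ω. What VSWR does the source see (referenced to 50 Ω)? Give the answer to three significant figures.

VSWR ≈ 4.6

λ = v/f = 0.67·c / 2.54 GHz = 0.0791 m
βl = 2π·l/λ = 2π × 0.153 = 55°
tan(βl) = 1.43
Z_in = Z_0·(Z_L + jZ_0·tanβl)/(Z_0 + jZ_L·tanβl) = 22.5 − j49.2 Ω
Γ_s = (Z_in − Z_s)/(Z_in + Z_s) = (-27.5 − j49.2)/(72.5 − j49.2), |Γ_s| = 0.643
VSWR = (1 + |Γ_s|)/(1 − |Γ_s|)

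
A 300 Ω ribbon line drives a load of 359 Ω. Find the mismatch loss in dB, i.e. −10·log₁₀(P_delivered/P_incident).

Γ = (359 − 300)/(359 + 300) = 0.0895
|Γ|² = 0.00802, so P_del/P_inc = 1 − |Γ|² = 0.992
ML = −10·log₁₀(1 − |Γ|²)

mismatch loss ≈ 0.035 dB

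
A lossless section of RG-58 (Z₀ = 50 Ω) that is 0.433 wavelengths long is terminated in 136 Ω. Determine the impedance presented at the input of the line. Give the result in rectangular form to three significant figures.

βl = 2π × 0.433 = 156°
tan(βl) = tan(156°) = -0.448
Z_in = Z_0·(Z_L + jZ_0·tanβl)/(Z_0 + jZ_L·tanβl)
     = 50·(136 − j22.4)/(50 − j60.9)

Z_in ≈ 65.7 + j57.7 Ω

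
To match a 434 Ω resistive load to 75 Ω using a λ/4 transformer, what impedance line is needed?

Z_qwt ≈ 180 Ω

Z_qwt = √(Z_0·R_L) = √(75 × 434) = √32550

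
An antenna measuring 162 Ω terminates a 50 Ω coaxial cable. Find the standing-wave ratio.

VSWR ≈ 3.24

Γ = (162 − 50)/(162 + 50) = 0.528
VSWR = (1 + 0.528)/(1 − 0.528)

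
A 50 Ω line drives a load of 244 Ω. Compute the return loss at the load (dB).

RL ≈ 3.61 dB

Γ = (244 − 50)/(244 + 50) = 0.66
RL = −20·log₁₀|Γ| = −20·log₁₀(0.66)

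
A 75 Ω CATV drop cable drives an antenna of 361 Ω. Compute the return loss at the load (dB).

RL ≈ 3.66 dB

Γ = (361 − 75)/(361 + 75) = 0.656
RL = −20·log₁₀|Γ| = −20·log₁₀(0.656)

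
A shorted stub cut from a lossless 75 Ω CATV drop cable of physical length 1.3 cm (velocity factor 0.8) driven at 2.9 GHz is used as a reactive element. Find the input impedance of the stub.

Z_in ≈ +j114 Ω

λ = v/f = 0.8·c / 2.9 GHz = 0.0828 m
βl = 2π·l/λ = 2π × 0.157 = 56.5°
tan(βl) = 1.51
For a shorted stub, Z_in = jZ_0·tan(βl)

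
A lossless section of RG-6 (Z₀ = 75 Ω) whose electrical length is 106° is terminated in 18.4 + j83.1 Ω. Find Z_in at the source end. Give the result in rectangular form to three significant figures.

Z_in ≈ 9.93 − j34.9 Ω

tan(βl) = tan(106°) = -3.49
Z_in = Z_0·(Z_L + jZ_0·tanβl)/(Z_0 + jZ_L·tanβl)
     = 75·(18.4 − j178)/(365 − j64.2)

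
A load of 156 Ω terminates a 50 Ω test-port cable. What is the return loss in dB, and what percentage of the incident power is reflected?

Γ = (156 − 50)/(156 + 50) = 0.515
RL = −20·log₁₀(0.515) = 5.77 dB
P_refl/P_inc = |Γ|² = 0.265

RL ≈ 5.77 dB; 26.5% of incident power reflected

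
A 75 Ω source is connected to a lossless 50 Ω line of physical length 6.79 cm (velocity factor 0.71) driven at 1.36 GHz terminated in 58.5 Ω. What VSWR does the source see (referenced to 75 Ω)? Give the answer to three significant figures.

λ = v/f = 0.71·c / 1.36 GHz = 0.157 m
βl = 2π·l/λ = 2π × 0.434 = 156°
tan(βl) = -0.444
Z_in = Z_0·(Z_L + jZ_0·tanβl)/(Z_0 + jZ_L·tanβl) = 55.2 + j6.45 Ω
Γ_s = (Z_in − Z_s)/(Z_in + Z_s) = (-19.8 + j6.45)/(130 + j6.45), |Γ_s| = 0.16
VSWR = (1 + |Γ_s|)/(1 − |Γ_s|)

VSWR ≈ 1.38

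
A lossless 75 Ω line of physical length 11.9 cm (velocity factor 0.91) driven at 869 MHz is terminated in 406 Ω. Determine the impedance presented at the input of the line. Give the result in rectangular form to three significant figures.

Z_in ≈ 28 + j73.2 Ω

λ = v/f = 0.91·c / 869 MHz = 0.314 m
βl = 2π·l/λ = 2π × 0.379 = 136°
tan(βl) = tan(136°) = -0.953
Z_in = Z_0·(Z_L + jZ_0·tanβl)/(Z_0 + jZ_L·tanβl)
     = 75·(406 − j71.5)/(75 − j387)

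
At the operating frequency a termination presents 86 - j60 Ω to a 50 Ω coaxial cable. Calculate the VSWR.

VSWR ≈ 2.78

Γ = (Z_L − Z_0)/(Z_L + Z_0) = (36 − j60)/(136 − j60)
|Γ| = 70/149 = 0.471
VSWR = (1 + |Γ|)/(1 − |Γ|) = 1.47/0.529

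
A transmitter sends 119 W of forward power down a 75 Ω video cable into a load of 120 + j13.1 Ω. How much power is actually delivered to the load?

|Γ| = |(45 + j13.1)/(195 + j13.1)| = 0.24
|Γ|² = 0.0575
P_refl = |Γ|²·P_inc = 6.84 W, P_del = (1 − |Γ|²)·P_inc = 112 W

P_delivered ≈ 112 W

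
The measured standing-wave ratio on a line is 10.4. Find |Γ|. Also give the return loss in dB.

|Γ| = (S − 1)/(S + 1) = (10.4 − 1)/(10.4 + 1) = 9.4/11.4
RL = −20·log₁₀|Γ| = −20·log₁₀(0.825)

|Γ| ≈ 0.825; return loss ≈ 1.68 dB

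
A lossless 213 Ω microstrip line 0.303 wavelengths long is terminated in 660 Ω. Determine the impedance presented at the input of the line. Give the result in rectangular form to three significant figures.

βl = 2π × 0.303 = 109°
tan(βl) = tan(109°) = -2.89
Z_in = Z_0·(Z_L + jZ_0·tanβl)/(Z_0 + jZ_L·tanβl)
     = 213·(660 − j616)/(213 − j1910)

Z_in ≈ 76 + j65.2 Ω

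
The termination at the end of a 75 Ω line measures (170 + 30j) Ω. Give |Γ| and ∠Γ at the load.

Γ ≈ 0.404 ∠ 10.5°

Γ = (Z_L − Z_0)/(Z_L + Z_0) = (95 + j30)/(245 + j30)
|Γ| = 99.6/247 = 0.404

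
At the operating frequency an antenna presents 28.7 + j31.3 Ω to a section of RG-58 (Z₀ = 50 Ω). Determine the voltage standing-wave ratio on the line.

Γ = (Z_L − Z_0)/(Z_L + Z_0) = (-21.3 + j31.3)/(78.7 + j31.3)
|Γ| = 37.9/84.7 = 0.447
VSWR = (1 + |Γ|)/(1 − |Γ|) = 1.45/0.553

VSWR ≈ 2.62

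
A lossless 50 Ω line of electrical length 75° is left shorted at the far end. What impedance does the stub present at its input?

Z_in ≈ +j187 Ω

tan(βl) = 3.73
For a shorted stub, Z_in = jZ_0·tan(βl)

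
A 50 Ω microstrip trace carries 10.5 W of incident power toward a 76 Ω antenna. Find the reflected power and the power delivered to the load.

P_reflected ≈ 0.447 W; P_delivered ≈ 10.1 W

Γ = (76 − 50)/(76 + 50) = 0.206
|Γ|² = 0.0426
P_refl = |Γ|²·P_inc = 0.447 W, P_del = (1 − |Γ|²)·P_inc = 10.1 W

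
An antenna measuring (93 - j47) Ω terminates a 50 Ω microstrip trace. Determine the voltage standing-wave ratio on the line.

Γ = (Z_L − Z_0)/(Z_L + Z_0) = (43 − j47)/(143 − j47)
|Γ| = 63.7/151 = 0.423
VSWR = (1 + |Γ|)/(1 − |Γ|) = 1.42/0.577

VSWR ≈ 2.47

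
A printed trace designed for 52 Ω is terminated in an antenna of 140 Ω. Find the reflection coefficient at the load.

Γ = 0.458

Γ = (Z_L − Z_0)/(Z_L + Z_0) = (140 − 52)/(140 + 52) = 88/192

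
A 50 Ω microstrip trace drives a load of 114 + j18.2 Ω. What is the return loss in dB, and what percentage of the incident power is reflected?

Γ = (64 + j18.2)/(164 + j18.2), |Γ| = 0.403
RL = −20·log₁₀(0.403) = 7.89 dB
P_refl/P_inc = |Γ|² = 0.163

RL ≈ 7.89 dB; 16.3% of incident power reflected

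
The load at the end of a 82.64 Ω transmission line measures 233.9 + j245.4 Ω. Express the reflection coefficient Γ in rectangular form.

Γ ≈ 0.674 + j0.253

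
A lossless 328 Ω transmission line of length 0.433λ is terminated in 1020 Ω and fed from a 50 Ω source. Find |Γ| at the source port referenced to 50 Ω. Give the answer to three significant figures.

|Γ| ≈ 0.891

βl = 2π × 0.433 = 156°
tan(βl) = -0.448
Z_in = Z_0·(Z_L + jZ_0·tanβl)/(Z_0 + jZ_L·tanβl) = 417 + j433 Ω
Γ_s = (Z_in − Z_s)/(Z_in + Z_s) = (367 + j433)/(467 + j433), |Γ_s| = 0.891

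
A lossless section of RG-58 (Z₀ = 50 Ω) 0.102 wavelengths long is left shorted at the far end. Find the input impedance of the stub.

Z_in ≈ +j37.3 Ω

βl = 2π × 0.102 = 36.7°
tan(βl) = 0.746
For a shorted stub, Z_in = jZ_0·tan(βl)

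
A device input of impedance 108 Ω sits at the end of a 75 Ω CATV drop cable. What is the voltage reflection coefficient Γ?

Γ = 0.18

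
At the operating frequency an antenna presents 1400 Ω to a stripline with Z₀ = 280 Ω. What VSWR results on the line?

VSWR ≈ 5

Γ = (1400 − 280)/(1400 + 280) = 0.667
VSWR = (1 + 0.667)/(1 − 0.667)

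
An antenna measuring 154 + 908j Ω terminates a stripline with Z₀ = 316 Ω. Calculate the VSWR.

VSWR ≈ 19.4

Γ = (Z_L − Z_0)/(Z_L + Z_0) = (-162 + j908)/(470 + j908)
|Γ| = 922/1020 = 0.902
VSWR = (1 + |Γ|)/(1 − |Γ|) = 1.9/0.0979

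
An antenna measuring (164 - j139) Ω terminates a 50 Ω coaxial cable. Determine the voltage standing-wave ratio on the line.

VSWR ≈ 5.77

Γ = (Z_L − Z_0)/(Z_L + Z_0) = (114 − j139)/(214 − j139)
|Γ| = 180/255 = 0.704
VSWR = (1 + |Γ|)/(1 − |Γ|) = 1.7/0.296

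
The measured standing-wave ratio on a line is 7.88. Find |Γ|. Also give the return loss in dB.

|Γ| = (S − 1)/(S + 1) = (7.88 − 1)/(7.88 + 1) = 6.88/8.88
RL = −20·log₁₀|Γ| = −20·log₁₀(0.775)

|Γ| ≈ 0.775; return loss ≈ 2.22 dB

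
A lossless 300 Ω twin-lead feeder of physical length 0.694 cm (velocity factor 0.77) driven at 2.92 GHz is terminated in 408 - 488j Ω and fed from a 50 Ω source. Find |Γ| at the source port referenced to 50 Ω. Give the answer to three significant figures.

|Γ| ≈ 0.81

λ = v/f = 0.77·c / 2.92 GHz = 0.0791 m
βl = 2π·l/λ = 2π × 0.0877 = 31.6°
tan(βl) = 0.615
Z_in = Z_0·(Z_L + jZ_0·tanβl)/(Z_0 + jZ_L·tanβl) = 120 − j202 Ω
Γ_s = (Z_in − Z_s)/(Z_in + Z_s) = (69.6 − j202)/(170 − j202), |Γ_s| = 0.81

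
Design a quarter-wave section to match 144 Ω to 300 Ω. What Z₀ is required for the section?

Z_qwt = √(Z_0·R_L) = √(300 × 144) = √43200

Z_qwt ≈ 208 Ω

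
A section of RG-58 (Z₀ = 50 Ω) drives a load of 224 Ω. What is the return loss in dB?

RL ≈ 3.94 dB

Γ = (224 − 50)/(224 + 50) = 0.635
RL = −20·log₁₀|Γ| = −20·log₁₀(0.635)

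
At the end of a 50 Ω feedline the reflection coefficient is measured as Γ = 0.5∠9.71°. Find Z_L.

Z_L = Z_0·(1 + Γ)/(1 − Γ) = 50·(1.49 + j0.0843)/(0.507 − j0.0843)

Z_L ≈ 142 + j31.9 Ω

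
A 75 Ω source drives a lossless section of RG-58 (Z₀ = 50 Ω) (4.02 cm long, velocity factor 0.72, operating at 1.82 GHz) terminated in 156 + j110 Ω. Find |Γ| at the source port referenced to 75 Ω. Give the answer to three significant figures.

|Γ| ≈ 0.736

λ = v/f = 0.72·c / 1.82 GHz = 0.119 m
βl = 2π·l/λ = 2π × 0.339 = 122°
tan(βl) = -1.6
Z_in = Z_0·(Z_L + jZ_0·tanβl)/(Z_0 + jZ_L·tanβl) = 12.2 + j20.1 Ω
Γ_s = (Z_in − Z_s)/(Z_in + Z_s) = (-62.8 + j20.1)/(87.2 + j20.1), |Γ_s| = 0.736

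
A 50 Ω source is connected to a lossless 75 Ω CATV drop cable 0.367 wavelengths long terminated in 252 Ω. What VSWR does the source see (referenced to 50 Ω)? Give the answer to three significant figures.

VSWR ≈ 3.55

βl = 2π × 0.367 = 132°
tan(βl) = -1.11
Z_in = Z_0·(Z_L + jZ_0·tanβl)/(Z_0 + jZ_L·tanβl) = 37.8 + j57.6 Ω
Γ_s = (Z_in − Z_s)/(Z_in + Z_s) = (-12.2 + j57.6)/(87.8 + j57.6), |Γ_s| = 0.561
VSWR = (1 + |Γ_s|)/(1 − |Γ_s|)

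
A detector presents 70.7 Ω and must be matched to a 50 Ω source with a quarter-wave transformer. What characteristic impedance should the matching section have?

Z_qwt = √(Z_0·R_L) = √(50 × 70.7) = √3535

Z_qwt ≈ 59.5 Ω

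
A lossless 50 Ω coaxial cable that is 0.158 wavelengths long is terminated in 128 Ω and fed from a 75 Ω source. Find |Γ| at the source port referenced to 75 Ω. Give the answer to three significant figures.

βl = 2π × 0.158 = 56.9°
tan(βl) = 1.53
Z_in = Z_0·(Z_L + jZ_0·tanβl)/(Z_0 + jZ_L·tanβl) = 26.1 − j26 Ω
Γ_s = (Z_in − Z_s)/(Z_in + Z_s) = (-48.9 − j26)/(101 − j26), |Γ_s| = 0.53

|Γ| ≈ 0.53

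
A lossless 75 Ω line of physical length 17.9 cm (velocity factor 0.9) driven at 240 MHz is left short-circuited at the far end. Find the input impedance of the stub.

Z_in ≈ +j117 Ω

λ = v/f = 0.9·c / 240 MHz = 1.12 m
βl = 2π·l/λ = 2π × 0.159 = 57.3°
tan(βl) = 1.56
For a short-circuited stub, Z_in = jZ_0·tan(βl)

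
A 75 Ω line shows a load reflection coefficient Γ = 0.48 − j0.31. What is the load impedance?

Z_L = Z_0·(1 + Γ)/(1 − Γ) = 75·(1.48 − j0.31)/(0.52 + j0.31)

Z_L ≈ 138 − j127 Ω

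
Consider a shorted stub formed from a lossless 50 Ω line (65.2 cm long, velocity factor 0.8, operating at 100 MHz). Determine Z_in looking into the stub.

λ = v/f = 0.8·c / 100 MHz = 2.4 m
βl = 2π·l/λ = 2π × 0.272 = 97.8°
tan(βl) = -7.3
For a shorted stub, Z_in = jZ_0·tan(βl)

Z_in ≈ −j365 Ω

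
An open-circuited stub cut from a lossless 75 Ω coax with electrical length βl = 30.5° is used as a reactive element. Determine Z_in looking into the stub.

tan(βl) = 0.589
For an open-circuited stub, Z_in = −jZ_0·cot(βl) = −jZ_0/tan(βl)

Z_in ≈ −j127 Ω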